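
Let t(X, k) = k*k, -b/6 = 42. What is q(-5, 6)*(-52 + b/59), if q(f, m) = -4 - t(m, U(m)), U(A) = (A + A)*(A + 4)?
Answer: 47821280/59 ≈ 8.1053e+5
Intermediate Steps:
b = -252 (b = -6*42 = -252)
U(A) = 2*A*(4 + A) (U(A) = (2*A)*(4 + A) = 2*A*(4 + A))
t(X, k) = k²
q(f, m) = -4 - 4*m²*(4 + m)² (q(f, m) = -4 - (2*m*(4 + m))² = -4 - 4*m²*(4 + m)²)
q(-5, 6)*(-52 + b/59) = (-4 - 4*6²*(4 + 6)²)*(-52 - 252/59) = (-4 - 4*36*10²)*(-52 - 252*1/59) = (-4 - 4*36*100)*(-52 - 252/59) = (-4 - 14400)*(-3320/59) = -14404*(-3320/59) = 47821280/59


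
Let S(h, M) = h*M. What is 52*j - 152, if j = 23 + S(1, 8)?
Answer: 1460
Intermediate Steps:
S(h, M) = M*h
j = 31 (j = 23 + 8*1 = 23 + 8 = 31)
52*j - 152 = 52*31 - 152 = 1612 - 152 = 1460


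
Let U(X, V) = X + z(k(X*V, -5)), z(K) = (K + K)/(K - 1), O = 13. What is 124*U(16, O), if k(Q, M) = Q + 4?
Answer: 471200/211 ≈ 2233.2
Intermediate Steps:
k(Q, M) = 4 + Q
z(K) = 2*K/(-1 + K) (z(K) = (2*K)/(-1 + K) = 2*K/(-1 + K))
U(X, V) = X + 2*(4 + V*X)/(3 + V*X) (U(X, V) = X + 2*(4 + X*V)/(-1 + (4 + X*V)) = X + 2*(4 + V*X)/(-1 + (4 + V*X)) = X + 2*(4 + V*X)/(3 + V*X))
124*U(16, O) = 124*((8 + 16*(3 + 13*16) + 2*13*16)/(3 + 13*16)) = 124*((8 + 16*(3 + 208) + 416)/(3 + 208)) = 124*((8 + 16*211 + 416)/211) = 124*((8 + 3376 + 416)/211) = 124*((1/211)*3800) = 124*(3800/211) = 471200/211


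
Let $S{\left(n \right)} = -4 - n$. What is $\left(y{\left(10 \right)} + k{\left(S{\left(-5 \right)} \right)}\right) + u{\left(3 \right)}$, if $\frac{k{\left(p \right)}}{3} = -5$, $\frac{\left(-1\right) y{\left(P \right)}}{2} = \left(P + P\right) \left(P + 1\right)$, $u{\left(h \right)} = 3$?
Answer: $-452$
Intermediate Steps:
$y{\left(P \right)} = - 4 P \left(1 + P\right)$ ($y{\left(P \right)} = - 2 \left(P + P\right) \left(P + 1\right) = - 2 \cdot 2 P \left(1 + P\right) = - 4 P \left(1 + P\right)$)
$k{\left(p \right)} = -15$ ($k{\left(p \right)} = 3 \left(-5\right) = -15$)
$\left(y{\left(10 \right)} + k{\left(S{\left(-5 \right)} \right)}\right) + u{\left(3 \right)} = \left(\left(-4\right) 10 \left(1 + 10\right) - 15\right) + 3 = \left(\left(-4\right) 10 \cdot 11 - 15\right) + 3 = \left(-440 - 15\right) + 3 = -455 + 3 = -452$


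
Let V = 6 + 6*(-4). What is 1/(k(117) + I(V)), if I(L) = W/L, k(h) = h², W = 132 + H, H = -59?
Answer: 18/246329 ≈ 7.3073e-5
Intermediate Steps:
W = 73 (W = 132 - 59 = 73)
V = -18 (V = 6 - 24 = -18)
I(L) = 73/L
1/(k(117) + I(V)) = 1/(117² + 73/(-18)) = 1/(13689 + 73*(-1/18)) = 1/(13689 - 73/18) = 1/(246329/18) = 18/246329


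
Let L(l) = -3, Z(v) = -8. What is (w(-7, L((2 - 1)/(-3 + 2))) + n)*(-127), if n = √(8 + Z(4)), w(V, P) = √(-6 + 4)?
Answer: -127*I*√2 ≈ -179.61*I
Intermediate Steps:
w(V, P) = I*√2 (w(V, P) = √(-2) = I*√2)
n = 0 (n = √(8 - 8) = √0 = 0)
(w(-7, L((2 - 1)/(-3 + 2))) + n)*(-127) = (I*√2 + 0)*(-127) = (I*√2)*(-127) = -127*I*√2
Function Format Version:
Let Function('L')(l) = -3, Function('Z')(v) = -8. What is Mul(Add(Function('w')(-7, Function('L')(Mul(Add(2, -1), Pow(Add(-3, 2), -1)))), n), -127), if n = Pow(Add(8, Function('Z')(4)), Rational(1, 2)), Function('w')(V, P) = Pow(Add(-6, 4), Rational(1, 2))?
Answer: Mul(-127, I, Pow(2, Rational(1, 2))) ≈ Mul(-179.61, I)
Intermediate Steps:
Function('w')(V, P) = Mul(I, Pow(2, Rational(1, 2))) (Function('w')(V, P) = Pow(-2, Rational(1, 2)) = Mul(I, Pow(2, Rational(1, 2))))
n = 0 (n = Pow(Add(8, -8), Rational(1, 2)) = Pow(0, Rational(1, 2)) = 0)
Mul(Add(Function('w')(-7, Function('L')(Mul(Add(2, -1), Pow(Add(-3, 2), -1)))), n), -127) = Mul(Add(Mul(I, Pow(2, Rational(1, 2))), 0), -127) = Mul(Mul(I, Pow(2, Rational(1, 2))), -127) = Mul(-127, I, Pow(2, Rational(1, 2)))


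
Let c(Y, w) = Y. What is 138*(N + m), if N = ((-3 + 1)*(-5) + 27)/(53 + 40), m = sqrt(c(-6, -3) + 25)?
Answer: 1702/31 + 138*sqrt(19) ≈ 656.43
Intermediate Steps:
m = sqrt(19) (m = sqrt(-6 + 25) = sqrt(19) ≈ 4.3589)
N = 37/93 (N = (-2*(-5) + 27)/93 = (10 + 27)*(1/93) = 37*(1/93) = 37/93 ≈ 0.39785)
138*(N + m) = 138*(37/93 + sqrt(19)) = 1702/31 + 138*sqrt(19)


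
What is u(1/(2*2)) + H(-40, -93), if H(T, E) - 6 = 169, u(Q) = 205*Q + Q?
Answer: 453/2 ≈ 226.50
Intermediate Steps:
u(Q) = 206*Q
H(T, E) = 175 (H(T, E) = 6 + 169 = 175)
u(1/(2*2)) + H(-40, -93) = 206/((2*2)) + 175 = 206/4 + 175 = 206*(¼) + 175 = 103/2 + 175 = 453/2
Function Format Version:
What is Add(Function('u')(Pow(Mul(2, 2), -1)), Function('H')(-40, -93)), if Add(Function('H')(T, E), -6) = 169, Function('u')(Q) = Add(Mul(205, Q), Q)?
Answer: Rational(453, 2) ≈ 226.50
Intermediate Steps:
Function('u')(Q) = Mul(206, Q)
Function('H')(T, E) = 175 (Function('H')(T, E) = Add(6, 169) = 175)
Add(Function('u')(Pow(Mul(2, 2), -1)), Function('H')(-40, -93)) = Add(Mul(206, Pow(Mul(2, 2), -1)), 175) = Add(Mul(206, Pow(4, -1)), 175) = Add(Mul(206, Rational(1, 4)), 175) = Add(Rational(103, 2), 175) = Rational(453, 2)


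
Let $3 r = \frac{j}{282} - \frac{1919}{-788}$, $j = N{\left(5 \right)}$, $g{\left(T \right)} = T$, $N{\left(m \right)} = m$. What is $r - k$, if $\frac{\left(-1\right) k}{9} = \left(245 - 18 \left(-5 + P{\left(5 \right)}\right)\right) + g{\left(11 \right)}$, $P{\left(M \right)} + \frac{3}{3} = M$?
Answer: $\frac{822249533}{333324} \approx 2466.8$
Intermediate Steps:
$P{\left(M \right)} = -1 + M$
$j = 5$
$r = \frac{272549}{333324}$ ($r = \frac{\frac{5}{282} - \frac{1919}{-788}}{3} = \frac{5 \cdot \frac{1}{282} - - \frac{1919}{788}}{3} = \frac{\frac{5}{282} + \frac{1919}{788}}{3} = \frac{1}{3} \cdot \frac{272549}{111108} = \frac{272549}{333324} \approx 0.81767$)
$k = -2466$ ($k = - 9 \left(\left(245 - 18 \left(-5 + \left(-1 + 5\right)\right)\right) + 11\right) = - 9 \left(\left(245 - 18 \left(-5 + 4\right)\right) + 11\right) = - 9 \left(\left(245 - -18\right) + 11\right) = - 9 \left(\left(245 + 18\right) + 11\right) = - 9 \left(263 + 11\right) = \left(-9\right) 274 = -2466$)
$r - k = \frac{272549}{333324} - -2466 = \frac{272549}{333324} + 2466 = \frac{822249533}{333324}$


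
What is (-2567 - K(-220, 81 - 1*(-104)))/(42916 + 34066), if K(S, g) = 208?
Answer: -2775/76982 ≈ -0.036047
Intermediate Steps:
(-2567 - K(-220, 81 - 1*(-104)))/(42916 + 34066) = (-2567 - 1*208)/(42916 + 34066) = (-2567 - 208)/76982 = -2775*1/76982 = -2775/76982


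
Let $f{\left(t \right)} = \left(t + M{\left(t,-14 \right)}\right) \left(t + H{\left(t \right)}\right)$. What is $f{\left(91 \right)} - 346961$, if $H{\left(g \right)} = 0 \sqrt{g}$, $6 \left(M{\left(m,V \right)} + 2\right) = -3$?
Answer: $- \frac{677815}{2} \approx -3.3891 \cdot 10^{5}$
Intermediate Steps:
$M{\left(m,V \right)} = - \frac{5}{2}$ ($M{\left(m,V \right)} = -2 + \frac{1}{6} \left(-3\right) = -2 - \frac{1}{2} = - \frac{5}{2}$)
$H{\left(g \right)} = 0$
$f{\left(t \right)} = t \left(- \frac{5}{2} + t\right)$ ($f{\left(t \right)} = \left(t - \frac{5}{2}\right) \left(t + 0\right) = \left(- \frac{5}{2} + t\right) t = t \left(- \frac{5}{2} + t\right)$)
$f{\left(91 \right)} - 346961 = \frac{1}{2} \cdot 91 \left(-5 + 2 \cdot 91\right) - 346961 = \frac{1}{2} \cdot 91 \left(-5 + 182\right) - 346961 = \frac{1}{2} \cdot 91 \cdot 177 - 346961 = \frac{16107}{2} - 346961 = - \frac{677815}{2}$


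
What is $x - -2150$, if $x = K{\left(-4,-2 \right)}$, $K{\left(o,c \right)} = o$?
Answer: $2146$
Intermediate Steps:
$x = -4$
$x - -2150 = -4 - -2150 = -4 + 2150 = 2146$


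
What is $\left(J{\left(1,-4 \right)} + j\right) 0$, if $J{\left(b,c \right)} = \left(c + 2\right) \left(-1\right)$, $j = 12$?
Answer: $0$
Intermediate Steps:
$J{\left(b,c \right)} = -2 - c$ ($J{\left(b,c \right)} = \left(2 + c\right) \left(-1\right) = -2 - c$)
$\left(J{\left(1,-4 \right)} + j\right) 0 = \left(\left(-2 - -4\right) + 12\right) 0 = \left(\left(-2 + 4\right) + 12\right) 0 = \left(2 + 12\right) 0 = 14 \cdot 0 = 0$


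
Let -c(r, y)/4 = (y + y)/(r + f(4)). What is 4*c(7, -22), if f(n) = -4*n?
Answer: -704/9 ≈ -78.222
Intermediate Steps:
c(r, y) = -8*y/(-16 + r) (c(r, y) = -4*(y + y)/(r - 4*4) = -4*2*y/(r - 16) = -4*2*y/(-16 + r) = -8*y/(-16 + r))
4*c(7, -22) = 4*(-8*(-22)/(-16 + 7)) = 4*(-8*(-22)/(-9)) = 4*(-8*(-22)*(-⅑)) = 4*(-176/9) = -704/9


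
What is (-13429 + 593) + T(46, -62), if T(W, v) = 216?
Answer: -12620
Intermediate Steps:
(-13429 + 593) + T(46, -62) = (-13429 + 593) + 216 = -12836 + 216 = -12620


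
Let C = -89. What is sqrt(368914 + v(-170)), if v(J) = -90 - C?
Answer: sqrt(368913) ≈ 607.38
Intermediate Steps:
v(J) = -1 (v(J) = -90 - 1*(-89) = -90 + 89 = -1)
sqrt(368914 + v(-170)) = sqrt(368914 - 1) = sqrt(368913)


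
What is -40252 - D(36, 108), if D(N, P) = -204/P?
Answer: -362251/9 ≈ -40250.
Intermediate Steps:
-40252 - D(36, 108) = -40252 - (-204)/108 = -40252 - 1*(-17/9) = -40252 + 17/9 = -362251/9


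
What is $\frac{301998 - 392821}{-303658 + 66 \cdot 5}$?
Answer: $\frac{90823}{303328} \approx 0.29942$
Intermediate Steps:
$\frac{301998 - 392821}{-303658 + 66 \cdot 5} = - \frac{90823}{-303658 + 330} = - \frac{90823}{-303328} = \left(-90823\right) \left(- \frac{1}{303328}\right) = \frac{90823}{303328}$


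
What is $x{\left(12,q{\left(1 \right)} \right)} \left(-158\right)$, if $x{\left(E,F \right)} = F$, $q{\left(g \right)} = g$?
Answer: $-158$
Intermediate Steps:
$x{\left(12,q{\left(1 \right)} \right)} \left(-158\right) = 1 \left(-158\right) = -158$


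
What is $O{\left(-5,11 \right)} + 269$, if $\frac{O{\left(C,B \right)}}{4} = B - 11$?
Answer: $269$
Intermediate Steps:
$O{\left(C,B \right)} = -44 + 4 B$ ($O{\left(C,B \right)} = 4 \left(B - 11\right) = 4 \left(-11 + B\right) = -44 + 4 B$)
$O{\left(-5,11 \right)} + 269 = \left(-44 + 4 \cdot 11\right) + 269 = \left(-44 + 44\right) + 269 = 0 + 269 = 269$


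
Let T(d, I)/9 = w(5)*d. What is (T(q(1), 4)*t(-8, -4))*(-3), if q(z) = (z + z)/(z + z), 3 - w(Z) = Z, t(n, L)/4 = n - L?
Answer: -864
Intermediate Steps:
t(n, L) = -4*L + 4*n (t(n, L) = 4*(n - L) = -4*L + 4*n)
w(Z) = 3 - Z
q(z) = 1 (q(z) = (2*z)/((2*z)) = (2*z)*(1/(2*z)) = 1)
T(d, I) = -18*d (T(d, I) = 9*((3 - 1*5)*d) = 9*((3 - 5)*d) = 9*(-2*d) = -18*d)
(T(q(1), 4)*t(-8, -4))*(-3) = ((-18*1)*(-4*(-4) + 4*(-8)))*(-3) = -18*(16 - 32)*(-3) = -18*(-16)*(-3) = 288*(-3) = -864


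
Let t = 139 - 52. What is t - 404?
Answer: -317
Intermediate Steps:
t = 87
t - 404 = 87 - 404 = -317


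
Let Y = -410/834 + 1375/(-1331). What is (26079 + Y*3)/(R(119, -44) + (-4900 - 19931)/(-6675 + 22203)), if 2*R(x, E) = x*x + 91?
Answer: 2269912910696/620215745281 ≈ 3.6599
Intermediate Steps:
Y = -76930/50457 (Y = -410*1/834 + 1375*(-1/1331) = -205/417 - 125/121 = -76930/50457 ≈ -1.5247)
R(x, E) = 91/2 + x²/2 (R(x, E) = (x*x + 91)/2 = (x² + 91)/2 = (91 + x²)/2 = 91/2 + x²/2)
(26079 + Y*3)/(R(119, -44) + (-4900 - 19931)/(-6675 + 22203)) = (26079 - 76930/50457*3)/((91/2 + (½)*119²) + (-4900 - 19931)/(-6675 + 22203)) = (26079 - 76930/16819)/((91/2 + (½)*14161) - 24831/15528) = 438545771/(16819*((91/2 + 14161/2) - 24831*1/15528)) = 438545771/(16819*(7126 - 8277/5176)) = 438545771/(16819*(36875899/5176)) = (438545771/16819)*(5176/36875899) = 2269912910696/620215745281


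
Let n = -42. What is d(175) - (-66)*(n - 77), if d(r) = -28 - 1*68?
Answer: -7950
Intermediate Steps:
d(r) = -96 (d(r) = -28 - 68 = -96)
d(175) - (-66)*(n - 77) = -96 - (-66)*(-42 - 77) = -96 - (-66)*(-119) = -96 - 1*7854 = -96 - 7854 = -7950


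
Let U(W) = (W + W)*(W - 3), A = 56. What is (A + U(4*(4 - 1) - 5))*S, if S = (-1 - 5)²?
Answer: 4032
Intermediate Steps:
U(W) = 2*W*(-3 + W) (U(W) = (2*W)*(-3 + W) = 2*W*(-3 + W))
S = 36 (S = (-6)² = 36)
(A + U(4*(4 - 1) - 5))*S = (56 + 2*(4*(4 - 1) - 5)*(-3 + (4*(4 - 1) - 5)))*36 = (56 + 2*(4*3 - 5)*(-3 + (4*3 - 5)))*36 = (56 + 2*(12 - 5)*(-3 + (12 - 5)))*36 = (56 + 2*7*(-3 + 7))*36 = (56 + 2*7*4)*36 = (56 + 56)*36 = 112*36 = 4032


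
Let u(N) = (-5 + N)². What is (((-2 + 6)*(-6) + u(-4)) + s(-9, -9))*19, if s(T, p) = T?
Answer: 912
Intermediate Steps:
(((-2 + 6)*(-6) + u(-4)) + s(-9, -9))*19 = (((-2 + 6)*(-6) + (-5 - 4)²) - 9)*19 = ((4*(-6) + (-9)²) - 9)*19 = ((-24 + 81) - 9)*19 = (57 - 9)*19 = 48*19 = 912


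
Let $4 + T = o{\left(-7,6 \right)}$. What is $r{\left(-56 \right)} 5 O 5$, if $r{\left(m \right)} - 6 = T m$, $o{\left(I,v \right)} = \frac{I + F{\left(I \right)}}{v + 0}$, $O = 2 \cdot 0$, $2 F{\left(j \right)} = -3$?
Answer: $0$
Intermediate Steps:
$F{\left(j \right)} = - \frac{3}{2}$ ($F{\left(j \right)} = \frac{1}{2} \left(-3\right) = - \frac{3}{2}$)
$O = 0$
$o{\left(I,v \right)} = \frac{- \frac{3}{2} + I}{v}$ ($o{\left(I,v \right)} = \frac{I - \frac{3}{2}}{v + 0} = \frac{- \frac{3}{2} + I}{v}$)
$T = - \frac{65}{12}$ ($T = -4 + \frac{- \frac{3}{2} - 7}{6} = -4 + \frac{1}{6} \left(- \frac{17}{2}\right) = -4 - \frac{17}{12} = - \frac{65}{12} \approx -5.4167$)
$r{\left(m \right)} = 6 - \frac{65 m}{12}$
$r{\left(-56 \right)} 5 O 5 = \left(6 - - \frac{910}{3}\right) 5 \cdot 0 \cdot 5 = \left(6 + \frac{910}{3}\right) 0 \cdot 5 = \frac{928}{3} \cdot 0 = 0$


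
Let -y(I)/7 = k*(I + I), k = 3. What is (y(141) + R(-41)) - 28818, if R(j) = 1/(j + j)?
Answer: -2848681/82 ≈ -34740.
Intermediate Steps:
R(j) = 1/(2*j)
y(I) = -42*I (y(I) = -21*(I + I) = -21*2*I = -42*I)
(y(141) + R(-41)) - 28818 = (-42*141 + (½)/(-41)) - 28818 = (-5922 + (½)*(-1/41)) - 28818 = (-5922 - 1/82) - 28818 = -485605/82 - 28818 = -2848681/82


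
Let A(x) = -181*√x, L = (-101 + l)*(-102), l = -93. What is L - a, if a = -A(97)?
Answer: 19788 - 181*√97 ≈ 18005.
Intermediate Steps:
L = 19788 (L = (-101 - 93)*(-102) = -194*(-102) = 19788)
a = 181*√97 (a = -(-181)*√97 = 181*√97 ≈ 1782.6)
L - a = 19788 - 181*√97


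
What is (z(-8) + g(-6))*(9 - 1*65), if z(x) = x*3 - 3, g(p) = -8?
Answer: 1960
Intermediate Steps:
z(x) = -3 + 3*x (z(x) = 3*x - 3 = -3 + 3*x)
(z(-8) + g(-6))*(9 - 1*65) = ((-3 + 3*(-8)) - 8)*(9 - 1*65) = ((-3 - 24) - 8)*(9 - 65) = (-27 - 8)*(-56) = -35*(-56) = 1960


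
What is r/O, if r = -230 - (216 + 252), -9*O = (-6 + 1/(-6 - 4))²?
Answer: 628200/3721 ≈ 168.83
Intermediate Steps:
O = -3721/900 (O = -(-6 + 1/(-6 - 4))²/9 = -(-6 + 1/(-10))²/9 = -(-6 - ⅒)²/9 = -(-61/10)²/9 = -⅑*3721/100 = -3721/900 ≈ -4.1344)
r = -698 (r = -230 - 1*468 = -230 - 468 = -698)
r/O = -698/(-3721/900) = -698*(-900/3721) = 628200/3721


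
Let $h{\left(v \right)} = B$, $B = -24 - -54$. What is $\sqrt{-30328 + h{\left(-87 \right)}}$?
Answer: $i \sqrt{30298} \approx 174.06 i$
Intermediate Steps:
$B = 30$ ($B = -24 + 54 = 30$)
$h{\left(v \right)} = 30$
$\sqrt{-30328 + h{\left(-87 \right)}} = \sqrt{-30328 + 30} = \sqrt{-30298} = i \sqrt{30298}$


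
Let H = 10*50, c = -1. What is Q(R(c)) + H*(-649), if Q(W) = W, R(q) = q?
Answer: -324501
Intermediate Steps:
H = 500
Q(R(c)) + H*(-649) = -1 + 500*(-649) = -1 - 324500 = -324501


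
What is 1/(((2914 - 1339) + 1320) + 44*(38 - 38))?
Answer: 1/2895 ≈ 0.00034542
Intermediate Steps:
1/(((2914 - 1339) + 1320) + 44*(38 - 38)) = 1/((1575 + 1320) + 44*0) = 1/(2895 + 0) = 1/2895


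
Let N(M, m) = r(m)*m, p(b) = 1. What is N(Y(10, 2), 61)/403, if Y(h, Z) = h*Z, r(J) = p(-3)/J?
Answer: 1/403 ≈ 0.0024814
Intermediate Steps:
r(J) = 1/J
Y(h, Z) = Z*h
N(M, m) = 1 (N(M, m) = m/m = 1)
N(Y(10, 2), 61)/403 = 1/403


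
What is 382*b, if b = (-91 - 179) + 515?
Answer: 93590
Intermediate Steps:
b = 245 (b = -270 + 515 = 245)
382*b = 382*245 = 93590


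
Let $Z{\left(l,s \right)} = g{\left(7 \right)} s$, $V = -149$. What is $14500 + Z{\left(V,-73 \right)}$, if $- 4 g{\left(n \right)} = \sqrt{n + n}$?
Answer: $14500 + \frac{73 \sqrt{14}}{4} \approx 14568.0$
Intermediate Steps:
$g{\left(n \right)} = - \frac{\sqrt{2} \sqrt{n}}{4}$ ($g{\left(n \right)} = - \frac{\sqrt{n + n}}{4} = - \frac{\sqrt{2 n}}{4} = - \frac{\sqrt{2} \sqrt{n}}{4}$)
$Z{\left(l,s \right)} = - \frac{s \sqrt{14}}{4}$ ($Z{\left(l,s \right)} = - \frac{\sqrt{2} \sqrt{7}}{4} s = - \frac{\sqrt{14}}{4} s = - \frac{s \sqrt{14}}{4}$)
$14500 + Z{\left(V,-73 \right)} = 14500 - - \frac{73 \sqrt{14}}{4} = 14500 + \frac{73 \sqrt{14}}{4}$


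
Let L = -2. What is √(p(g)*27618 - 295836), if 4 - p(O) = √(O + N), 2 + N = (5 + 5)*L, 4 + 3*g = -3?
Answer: √(-185364 - 9206*I*√219) ≈ 149.47 - 455.75*I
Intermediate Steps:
g = -7/3 (g = -4/3 + (⅓)*(-3) = -4/3 - 1 = -7/3 ≈ -2.3333)
N = -22 (N = -2 + (5 + 5)*(-2) = -2 + 10*(-2) = -2 - 20 = -22)
p(O) = 4 - √(-22 + O) (p(O) = 4 - √(O - 22) = 4 - √(-22 + O))
√(p(g)*27618 - 295836) = √((4 - √(-22 - 7/3))*27618 - 295836) = √((4 - √(-73/3))*27618 - 295836) = √((4 - I*√219/3)*27618 - 295836) = √((110472 - 9206*I*√219) - 295836) = √(-185364 - 9206*I*√219)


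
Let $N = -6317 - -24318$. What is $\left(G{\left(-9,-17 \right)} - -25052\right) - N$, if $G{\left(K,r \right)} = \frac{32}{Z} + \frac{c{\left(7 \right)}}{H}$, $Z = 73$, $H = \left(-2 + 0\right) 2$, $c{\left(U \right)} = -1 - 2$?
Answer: $\frac{2059239}{292} \approx 7052.2$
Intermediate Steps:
$c{\left(U \right)} = -3$ ($c{\left(U \right)} = -1 - 2 = -3$)
$H = -4$ ($H = \left(-2\right) 2 = -4$)
$N = 18001$ ($N = -6317 + 24318 = 18001$)
$G{\left(K,r \right)} = \frac{347}{292}$ ($G{\left(K,r \right)} = \frac{32}{73} - \frac{3}{-4} = 32 \cdot \frac{1}{73} - - \frac{3}{4} = \frac{32}{73} + \frac{3}{4} = \frac{347}{292}$)
$\left(G{\left(-9,-17 \right)} - -25052\right) - N = \left(\frac{347}{292} - -25052\right) - 18001 = \left(\frac{347}{292} + 25052\right) - 18001 = \frac{7315531}{292} - 18001 = \frac{2059239}{292}$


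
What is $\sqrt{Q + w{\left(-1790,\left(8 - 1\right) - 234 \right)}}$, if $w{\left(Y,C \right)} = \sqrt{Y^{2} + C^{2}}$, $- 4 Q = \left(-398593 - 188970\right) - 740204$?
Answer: $\frac{\sqrt{1327767 + 4 \sqrt{3255629}}}{2} \approx 577.71$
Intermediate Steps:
$Q = \frac{1327767}{4}$ ($Q = - \frac{\left(-398593 - 188970\right) - 740204}{4} = - \frac{-587563 - 740204}{4} = \left(- \frac{1}{4}\right) \left(-1327767\right) = \frac{1327767}{4} \approx 3.3194 \cdot 10^{5}$)
$w{\left(Y,C \right)} = \sqrt{C^{2} + Y^{2}}$
$\sqrt{Q + w{\left(-1790,\left(8 - 1\right) - 234 \right)}} = \sqrt{\frac{1327767}{4} + \sqrt{\left(\left(8 - 1\right) - 234\right)^{2} + \left(-1790\right)^{2}}} = \sqrt{\frac{1327767}{4} + \sqrt{\left(\left(8 - 1\right) - 234\right)^{2} + 3204100}} = \sqrt{\frac{1327767}{4} + \sqrt{\left(7 - 234\right)^{2} + 3204100}} = \sqrt{\frac{1327767}{4} + \sqrt{\left(-227\right)^{2} + 3204100}} = \sqrt{\frac{1327767}{4} + \sqrt{51529 + 3204100}} = \sqrt{\frac{1327767}{4} + \sqrt{3255629}}$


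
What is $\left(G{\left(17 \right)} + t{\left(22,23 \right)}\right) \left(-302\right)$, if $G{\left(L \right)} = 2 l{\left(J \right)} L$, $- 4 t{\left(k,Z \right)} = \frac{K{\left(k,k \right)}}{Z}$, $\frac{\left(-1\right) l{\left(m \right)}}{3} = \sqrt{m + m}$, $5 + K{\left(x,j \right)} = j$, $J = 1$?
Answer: $\frac{2567}{46} + 30804 \sqrt{2} \approx 43619.0$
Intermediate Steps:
$K{\left(x,j \right)} = -5 + j$
$l{\left(m \right)} = - 3 \sqrt{2} \sqrt{m}$ ($l{\left(m \right)} = - 3 \sqrt{m + m} = - 3 \sqrt{2 m} = - 3 \sqrt{2} \sqrt{m}$)
$t{\left(k,Z \right)} = - \frac{-5 + k}{4 Z}$ ($t{\left(k,Z \right)} = - \frac{\left(-5 + k\right) \frac{1}{Z}}{4} = - \frac{\frac{1}{Z} \left(-5 + k\right)}{4} = - \frac{-5 + k}{4 Z}$)
$G{\left(L \right)} = - 6 L \sqrt{2}$ ($G{\left(L \right)} = 2 \left(- 3 \sqrt{2} \sqrt{1}\right) L = 2 \left(\left(-3\right) \sqrt{2} \cdot 1\right) L = 2 \left(- 3 \sqrt{2}\right) L = - 6 \sqrt{2} L = - 6 L \sqrt{2}$)
$\left(G{\left(17 \right)} + t{\left(22,23 \right)}\right) \left(-302\right) = \left(\left(-6\right) 17 \sqrt{2} + \frac{5 - 22}{4 \cdot 23}\right) \left(-302\right) = \left(- 102 \sqrt{2} + \frac{1}{4} \cdot \frac{1}{23} \left(5 - 22\right)\right) \left(-302\right) = \left(- 102 \sqrt{2} + \frac{1}{4} \cdot \frac{1}{23} \left(-17\right)\right) \left(-302\right) = \left(- 102 \sqrt{2} - \frac{17}{92}\right) \left(-302\right) = \left(- \frac{17}{92} - 102 \sqrt{2}\right) \left(-302\right) = \frac{2567}{46} + 30804 \sqrt{2}$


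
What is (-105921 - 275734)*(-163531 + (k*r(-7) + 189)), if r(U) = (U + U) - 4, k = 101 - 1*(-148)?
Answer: 64050868720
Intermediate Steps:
k = 249 (k = 101 + 148 = 249)
r(U) = -4 + 2*U (r(U) = 2*U - 4 = -4 + 2*U)
(-105921 - 275734)*(-163531 + (k*r(-7) + 189)) = (-105921 - 275734)*(-163531 + (249*(-4 + 2*(-7)) + 189)) = -381655*(-163531 + (249*(-4 - 14) + 189)) = -381655*(-163531 + (249*(-18) + 189)) = -381655*(-163531 + (-4482 + 189)) = -381655*(-163531 - 4293) = -381655*(-167824) = 64050868720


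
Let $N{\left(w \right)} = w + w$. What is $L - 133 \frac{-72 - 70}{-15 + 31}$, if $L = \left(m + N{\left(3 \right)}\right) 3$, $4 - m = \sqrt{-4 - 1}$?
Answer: $\frac{9683}{8} - 3 i \sqrt{5} \approx 1210.4 - 6.7082 i$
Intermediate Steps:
$N{\left(w \right)} = 2 w$
$m = 4 - i \sqrt{5}$ ($m = 4 - \sqrt{-4 - 1} = 4 - \sqrt{-5} = 4 - i \sqrt{5} \approx 4.0 - 2.2361 i$)
$L = 30 - 3 i \sqrt{5}$ ($L = \left(\left(4 - i \sqrt{5}\right) + 2 \cdot 3\right) 3 = \left(\left(4 - i \sqrt{5}\right) + 6\right) 3 = \left(10 - i \sqrt{5}\right) 3 = 30 - 3 i \sqrt{5} \approx 30.0 - 6.7082 i$)
$L - 133 \frac{-72 - 70}{-15 + 31} = \left(30 - 3 i \sqrt{5}\right) - 133 \frac{-72 - 70}{-15 + 31} = \left(30 - 3 i \sqrt{5}\right) - 133 \left(- \frac{142}{16}\right) = \left(30 - 3 i \sqrt{5}\right) - 133 \left(\left(-142\right) \frac{1}{16}\right) = \left(30 - 3 i \sqrt{5}\right) - - \frac{9443}{8} = \left(30 - 3 i \sqrt{5}\right) + \frac{9443}{8} = \frac{9683}{8} - 3 i \sqrt{5}$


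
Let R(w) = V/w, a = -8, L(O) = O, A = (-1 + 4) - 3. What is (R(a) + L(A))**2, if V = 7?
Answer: 49/64 ≈ 0.76563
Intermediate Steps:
A = 0 (A = 3 - 3 = 0)
R(w) = 7/w
(R(a) + L(A))**2 = (7/(-8) + 0)**2 = (7*(-1/8) + 0)**2 = (-7/8 + 0)**2 = (-7/8)**2 = 49/64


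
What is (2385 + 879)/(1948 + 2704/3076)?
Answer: 39219/23417 ≈ 1.6748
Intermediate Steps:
(2385 + 879)/(1948 + 2704/3076) = 3264/(1948 + 2704*(1/3076)) = 3264/(1948 + 676/769) = 3264/(1498688/769) = 3264*(769/1498688) = 39219/23417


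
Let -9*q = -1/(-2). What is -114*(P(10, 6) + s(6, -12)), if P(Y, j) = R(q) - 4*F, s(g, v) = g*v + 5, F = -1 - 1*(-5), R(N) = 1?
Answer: 9348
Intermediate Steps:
q = -1/18 (q = -(-1)/(9*(-2)) = -(-1)*(-1)/(9*2) = -1/9*1/2 = -1/18 ≈ -0.055556)
F = 4 (F = -1 + 5 = 4)
s(g, v) = 5 + g*v
P(Y, j) = -15 (P(Y, j) = 1 - 4*4 = 1 - 16 = -15)
-114*(P(10, 6) + s(6, -12)) = -114*(-15 + (5 + 6*(-12))) = -114*(-15 + (5 - 72)) = -114*(-15 - 67) = -114*(-82) = 9348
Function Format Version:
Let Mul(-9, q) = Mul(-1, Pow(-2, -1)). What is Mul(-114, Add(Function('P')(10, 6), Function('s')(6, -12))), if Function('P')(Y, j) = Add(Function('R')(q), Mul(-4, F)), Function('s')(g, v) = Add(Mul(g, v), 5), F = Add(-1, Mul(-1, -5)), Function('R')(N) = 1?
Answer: 9348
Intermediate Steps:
q = Rational(-1, 18) (q = Mul(Rational(-1, 9), Mul(-1, Pow(-2, -1))) = Mul(Rational(-1, 9), Mul(-1, Rational(-1, 2))) = Mul(Rational(-1, 9), Rational(1, 2)) = Rational(-1, 18) ≈ -0.055556)
F = 4 (F = Add(-1, 5) = 4)
Function('s')(g, v) = Add(5, Mul(g, v))
Function('P')(Y, j) = -15 (Function('P')(Y, j) = Add(1, Mul(-4, 4)) = Add(1, -16) = -15)
Mul(-114, Add(Function('P')(10, 6), Function('s')(6, -12))) = Mul(-114, Add(-15, Add(5, Mul(6, -12)))) = Mul(-114, Add(-15, Add(5, -72))) = Mul(-114, Add(-15, -67)) = Mul(-114, -82) = 9348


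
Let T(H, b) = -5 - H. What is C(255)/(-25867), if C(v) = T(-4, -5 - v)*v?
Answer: 255/25867 ≈ 0.0098581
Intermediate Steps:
C(v) = -v (C(v) = (-5 - 1*(-4))*v = (-5 + 4)*v = -v)
C(255)/(-25867) = -1*255/(-25867) = -255*(-1/25867) = 255/25867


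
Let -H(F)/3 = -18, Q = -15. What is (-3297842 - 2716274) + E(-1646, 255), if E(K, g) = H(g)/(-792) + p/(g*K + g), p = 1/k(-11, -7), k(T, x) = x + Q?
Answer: -111001938858823/18456900 ≈ -6.0141e+6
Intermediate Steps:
k(T, x) = -15 + x (k(T, x) = x - 15 = -15 + x)
H(F) = 54 (H(F) = -3*(-18) = 54)
p = -1/22 (p = 1/(-15 - 7) = 1/(-22) = -1/22 ≈ -0.045455)
E(K, g) = -3/44 - 1/(22*(g + K*g)) (E(K, g) = 54/(-792) - 1/(22*(g*K + g)) = 54*(-1/792) - 1/(22*(K*g + g)) = -3/44 - 1/(22*(g + K*g)))
(-3297842 - 2716274) + E(-1646, 255) = (-3297842 - 2716274) + (1/44)*(-2 - 3*255 - 3*(-1646)*255)/(255*(1 - 1646)) = -6014116 + (1/44)*(1/255)*(-2 - 765 + 1259190)/(-1645) = -6014116 + (1/44)*(1/255)*(-1/1645)*1258423 = -6014116 - 1258423/18456900 = -111001938858823/18456900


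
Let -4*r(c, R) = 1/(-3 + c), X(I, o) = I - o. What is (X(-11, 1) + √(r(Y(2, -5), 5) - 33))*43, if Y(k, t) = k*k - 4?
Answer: -516 + 43*I*√1185/6 ≈ -516.0 + 246.7*I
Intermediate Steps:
Y(k, t) = -4 + k² (Y(k, t) = k² - 4 = -4 + k²)
r(c, R) = -1/(4*(-3 + c))
(X(-11, 1) + √(r(Y(2, -5), 5) - 33))*43 = ((-11 - 1*1) + √(-1/(-12 + 4*(-4 + 2²)) - 33))*43 = ((-11 - 1) + √(-1/(-12 + 4*(-4 + 4)) - 33))*43 = (-12 + √(-1/(-12 + 4*0) - 33))*43 = (-12 + √(-1/(-12 + 0) - 33))*43 = (-12 + √(-1/(-12) - 33))*43 = (-12 + √(-1*(-1/12) - 33))*43 = (-12 + √(1/12 - 33))*43 = (-12 + √(-395/12))*43 = (-12 + I*√1185/6)*43 = -516 + 43*I*√1185/6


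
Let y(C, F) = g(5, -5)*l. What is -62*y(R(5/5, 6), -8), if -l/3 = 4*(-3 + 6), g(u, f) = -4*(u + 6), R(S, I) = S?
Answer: -98208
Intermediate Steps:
g(u, f) = -24 - 4*u (g(u, f) = -4*(6 + u) = -24 - 4*u)
l = -36 (l = -12*(-3 + 6) = -12*3 = -3*12 = -36)
y(C, F) = 1584 (y(C, F) = (-24 - 4*5)*(-36) = (-24 - 20)*(-36) = -44*(-36) = 1584)
-62*y(R(5/5, 6), -8) = -62*1584 = -98208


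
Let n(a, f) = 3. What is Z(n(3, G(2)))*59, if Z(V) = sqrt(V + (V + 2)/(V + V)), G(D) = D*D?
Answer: 59*sqrt(138)/6 ≈ 115.52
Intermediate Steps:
G(D) = D**2
Z(V) = sqrt(V + (2 + V)/(2*V)) (Z(V) = sqrt(V + (2 + V)/((2*V))) = sqrt(V + (2 + V)*(1/(2*V))) = sqrt(V + (2 + V)/(2*V)))
Z(n(3, G(2)))*59 = (sqrt(2 + 4*3 + 4/3)/2)*59 = (sqrt(2 + 12 + 4*(1/3))/2)*59 = (sqrt(2 + 12 + 4/3)/2)*59 = (sqrt(46/3)/2)*59 = ((sqrt(138)/3)/2)*59 = (sqrt(138)/6)*59 = 59*sqrt(138)/6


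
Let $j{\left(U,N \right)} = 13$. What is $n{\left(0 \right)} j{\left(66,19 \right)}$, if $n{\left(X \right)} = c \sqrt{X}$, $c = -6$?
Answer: $0$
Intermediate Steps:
$n{\left(X \right)} = - 6 \sqrt{X}$
$n{\left(0 \right)} j{\left(66,19 \right)} = - 6 \sqrt{0} \cdot 13 = \left(-6\right) 0 \cdot 13 = 0 \cdot 13 = 0$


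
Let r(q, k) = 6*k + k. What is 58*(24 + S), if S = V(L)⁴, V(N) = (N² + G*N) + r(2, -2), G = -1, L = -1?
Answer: 1204080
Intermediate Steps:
r(q, k) = 7*k
V(N) = -14 + N² - N (V(N) = (N² - N) + 7*(-2) = (N² - N) - 14 = -14 + N² - N)
S = 20736 (S = (-14 + (-1)² - 1*(-1))⁴ = (-14 + 1 + 1)⁴ = (-12)⁴ = 20736)
58*(24 + S) = 58*(24 + 20736) = 58*20760 = 1204080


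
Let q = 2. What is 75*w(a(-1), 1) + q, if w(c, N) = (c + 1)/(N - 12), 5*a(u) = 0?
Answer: -53/11 ≈ -4.8182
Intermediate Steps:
a(u) = 0 (a(u) = (⅕)*0 = 0)
w(c, N) = (1 + c)/(-12 + N)
75*w(a(-1), 1) + q = 75*((1 + 0)/(-12 + 1)) + 2 = 75*(1/(-11)) + 2 = 75*(-1/11*1) + 2 = 75*(-1/11) + 2 = -75/11 + 2 = -53/11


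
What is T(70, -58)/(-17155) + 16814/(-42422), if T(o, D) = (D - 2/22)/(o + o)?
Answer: -222088457071/560367045700 ≈ -0.39633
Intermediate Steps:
T(o, D) = (-1/11 + D)/(2*o) (T(o, D) = (D - 2*1/22)/((2*o)) = (D - 1/11)*(1/(2*o)) = (-1/11 + D)*(1/(2*o)) = (-1/11 + D)/(2*o))
T(70, -58)/(-17155) + 16814/(-42422) = ((1/22)*(-1 + 11*(-58))/70)/(-17155) + 16814/(-42422) = ((1/22)*(1/70)*(-1 - 638))*(-1/17155) + 16814*(-1/42422) = ((1/22)*(1/70)*(-639))*(-1/17155) - 8407/21211 = -639/1540*(-1/17155) - 8407/21211 = 639/26418700 - 8407/21211 = -222088457071/560367045700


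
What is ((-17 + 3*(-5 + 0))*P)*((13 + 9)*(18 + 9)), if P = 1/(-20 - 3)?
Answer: 19008/23 ≈ 826.43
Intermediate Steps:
P = -1/23 (P = 1/(-23) = -1/23 ≈ -0.043478)
((-17 + 3*(-5 + 0))*P)*((13 + 9)*(18 + 9)) = ((-17 + 3*(-5 + 0))*(-1/23))*((13 + 9)*(18 + 9)) = ((-17 + 3*(-5))*(-1/23))*(22*27) = ((-17 - 15)*(-1/23))*594 = -32*(-1/23)*594 = (32/23)*594 = 19008/23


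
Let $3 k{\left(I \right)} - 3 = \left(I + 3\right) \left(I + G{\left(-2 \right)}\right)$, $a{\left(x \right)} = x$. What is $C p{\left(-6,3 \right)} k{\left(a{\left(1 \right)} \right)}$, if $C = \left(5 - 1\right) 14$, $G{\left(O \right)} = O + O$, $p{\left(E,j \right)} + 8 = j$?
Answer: $840$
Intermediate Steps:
$p{\left(E,j \right)} = -8 + j$
$G{\left(O \right)} = 2 O$
$k{\left(I \right)} = 1 + \frac{\left(-4 + I\right) \left(3 + I\right)}{3}$ ($k{\left(I \right)} = 1 + \frac{\left(I + 3\right) \left(I + 2 \left(-2\right)\right)}{3} = 1 + \frac{\left(3 + I\right) \left(I - 4\right)}{3} = 1 + \frac{\left(3 + I\right) \left(-4 + I\right)}{3} = 1 + \frac{\left(-4 + I\right) \left(3 + I\right)}{3}$)
$C = 56$ ($C = 4 \cdot 14 = 56$)
$C p{\left(-6,3 \right)} k{\left(a{\left(1 \right)} \right)} = 56 \left(-8 + 3\right) \left(-3 - \frac{1}{3} + \frac{1^{2}}{3}\right) = 56 \left(-5\right) \left(-3 - \frac{1}{3} + \frac{1}{3} \cdot 1\right) = - 280 \left(-3 - \frac{1}{3} + \frac{1}{3}\right) = \left(-280\right) \left(-3\right) = 840$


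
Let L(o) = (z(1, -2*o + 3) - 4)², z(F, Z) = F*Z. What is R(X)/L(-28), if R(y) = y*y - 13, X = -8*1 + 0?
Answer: 51/3025 ≈ 0.016860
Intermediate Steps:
X = -8 (X = -8 + 0 = -8)
R(y) = -13 + y² (R(y) = y² - 13 = -13 + y²)
L(o) = (-1 - 2*o)² (L(o) = (1*(-2*o + 3) - 4)² = (1*(3 - 2*o) - 4)² = ((3 - 2*o) - 4)² = (-1 - 2*o)²)
R(X)/L(-28) = (-13 + (-8)²)/((1 + 2*(-28))²) = (-13 + 64)/((1 - 56)²) = 51/((-55)²) = 51/3025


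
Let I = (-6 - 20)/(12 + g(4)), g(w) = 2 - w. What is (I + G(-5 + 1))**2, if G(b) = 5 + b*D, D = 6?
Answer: 11664/25 ≈ 466.56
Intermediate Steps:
G(b) = 5 + 6*b (G(b) = 5 + b*6 = 5 + 6*b)
I = -13/5 (I = (-6 - 20)/(12 + (2 - 1*4)) = -26/(12 + (2 - 4)) = -26/(12 - 2) = -26/10 = -26*1/10 = -13/5 ≈ -2.6000)
(I + G(-5 + 1))**2 = (-13/5 + (5 + 6*(-5 + 1)))**2 = (-13/5 + (5 + 6*(-4)))**2 = (-13/5 + (5 - 24))**2 = (-13/5 - 19)**2 = (-108/5)**2 = 11664/25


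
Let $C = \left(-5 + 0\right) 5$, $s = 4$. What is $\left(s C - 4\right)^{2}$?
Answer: $10816$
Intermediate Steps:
$C = -25$ ($C = \left(-5\right) 5 = -25$)
$\left(s C - 4\right)^{2} = \left(4 \left(-25\right) - 4\right)^{2} = \left(-100 - 4\right)^{2} = \left(-104\right)^{2} = 10816$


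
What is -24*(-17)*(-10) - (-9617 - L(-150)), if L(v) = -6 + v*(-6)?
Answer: 6431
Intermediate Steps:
L(v) = -6 - 6*v
-24*(-17)*(-10) - (-9617 - L(-150)) = -24*(-17)*(-10) - (-9617 - (-6 - 6*(-150))) = 408*(-10) - (-9617 - (-6 + 900)) = -4080 - (-9617 - 1*894) = -4080 - (-9617 - 894) = -4080 - 1*(-10511) = -4080 + 10511 = 6431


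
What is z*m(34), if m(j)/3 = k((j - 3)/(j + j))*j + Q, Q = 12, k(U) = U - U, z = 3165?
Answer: 113940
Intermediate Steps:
k(U) = 0
m(j) = 36 (m(j) = 3*(0*j + 12) = 3*(0 + 12) = 3*12 = 36)
z*m(34) = 3165*36 = 113940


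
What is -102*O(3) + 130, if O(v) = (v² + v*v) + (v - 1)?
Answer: -1910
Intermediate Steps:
O(v) = -1 + v + 2*v² (O(v) = (v² + v²) + (-1 + v) = 2*v² + (-1 + v) = -1 + v + 2*v²)
-102*O(3) + 130 = -102*(-1 + 3 + 2*3²) + 130 = -102*(-1 + 3 + 2*9) + 130 = -102*(-1 + 3 + 18) + 130 = -102*20 + 130 = -2040 + 130 = -1910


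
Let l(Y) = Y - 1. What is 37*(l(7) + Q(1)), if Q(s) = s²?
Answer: 259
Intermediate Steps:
l(Y) = -1 + Y
37*(l(7) + Q(1)) = 37*((-1 + 7) + 1²) = 37*(6 + 1) = 37*7 = 259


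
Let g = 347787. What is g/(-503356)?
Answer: -347787/503356 ≈ -0.69094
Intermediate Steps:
g/(-503356) = 347787/(-503356) = 347787*(-1/503356) = -347787/503356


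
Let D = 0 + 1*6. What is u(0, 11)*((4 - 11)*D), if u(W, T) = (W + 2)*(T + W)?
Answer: -924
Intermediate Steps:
u(W, T) = (2 + W)*(T + W)
D = 6 (D = 0 + 6 = 6)
u(0, 11)*((4 - 11)*D) = (0² + 2*11 + 2*0 + 11*0)*((4 - 11)*6) = (0 + 22 + 0 + 0)*(-7*6) = 22*(-42) = -924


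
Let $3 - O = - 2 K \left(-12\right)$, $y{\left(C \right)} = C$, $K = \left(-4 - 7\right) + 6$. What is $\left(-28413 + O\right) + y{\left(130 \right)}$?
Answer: $-28160$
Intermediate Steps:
$K = -5$ ($K = -11 + 6 = -5$)
$O = 123$ ($O = 3 - \left(-2\right) \left(-5\right) \left(-12\right) = 3 - 10 \left(-12\right) = 3 - -120 = 3 + 120 = 123$)
$\left(-28413 + O\right) + y{\left(130 \right)} = \left(-28413 + 123\right) + 130 = -28290 + 130 = -28160$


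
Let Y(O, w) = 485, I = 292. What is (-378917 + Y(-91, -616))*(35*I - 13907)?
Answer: 1395278784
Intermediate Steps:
(-378917 + Y(-91, -616))*(35*I - 13907) = (-378917 + 485)*(35*292 - 13907) = -378432*(10220 - 13907) = -378432*(-3687) = 1395278784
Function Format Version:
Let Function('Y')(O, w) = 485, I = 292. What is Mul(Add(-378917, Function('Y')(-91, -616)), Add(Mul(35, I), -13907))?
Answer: 1395278784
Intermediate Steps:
Mul(Add(-378917, Function('Y')(-91, -616)), Add(Mul(35, I), -13907)) = Mul(Add(-378917, 485), Add(Mul(35, 292), -13907)) = Mul(-378432, Add(10220, -13907)) = Mul(-378432, -3687) = 1395278784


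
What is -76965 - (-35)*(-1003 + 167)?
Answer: -106225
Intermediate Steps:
-76965 - (-35)*(-1003 + 167) = -76965 - (-35)*(-836) = -76965 - 1*29260 = -76965 - 29260 = -106225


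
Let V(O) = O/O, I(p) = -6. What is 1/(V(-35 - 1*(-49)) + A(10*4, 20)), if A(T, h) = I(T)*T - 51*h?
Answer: -1/1259 ≈ -0.00079428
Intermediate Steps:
V(O) = 1
A(T, h) = -51*h - 6*T (A(T, h) = -6*T - 51*h = -51*h - 6*T)
1/(V(-35 - 1*(-49)) + A(10*4, 20)) = 1/(1 + (-51*20 - 60*4)) = 1/(1 + (-1020 - 6*40)) = 1/(1 + (-1020 - 240)) = 1/(1 - 1260) = 1/(-1259) = -1/1259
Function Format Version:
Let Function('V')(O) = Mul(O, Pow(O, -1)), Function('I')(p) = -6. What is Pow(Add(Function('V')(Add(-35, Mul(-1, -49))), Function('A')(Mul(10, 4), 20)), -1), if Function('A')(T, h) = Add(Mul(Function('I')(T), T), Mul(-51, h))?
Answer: Rational(-1, 1259) ≈ -0.00079428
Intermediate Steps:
Function('V')(O) = 1
Function('A')(T, h) = Add(Mul(-51, h), Mul(-6, T)) (Function('A')(T, h) = Add(Mul(-6, T), Mul(-51, h)) = Add(Mul(-51, h), Mul(-6, T)))
Pow(Add(Function('V')(Add(-35, Mul(-1, -49))), Function('A')(Mul(10, 4), 20)), -1) = Pow(Add(1, Add(Mul(-51, 20), Mul(-6, Mul(10, 4)))), -1) = Pow(Add(1, Add(-1020, Mul(-6, 40))), -1) = Pow(Add(1, Add(-1020, -240)), -1) = Pow(Add(1, -1260), -1) = Pow(-1259, -1) = Rational(-1, 1259)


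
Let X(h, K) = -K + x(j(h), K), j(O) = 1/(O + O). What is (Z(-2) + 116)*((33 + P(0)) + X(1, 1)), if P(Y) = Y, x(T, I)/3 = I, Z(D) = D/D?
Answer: 4095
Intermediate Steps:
Z(D) = 1
j(O) = 1/(2*O)
x(T, I) = 3*I
X(h, K) = 2*K (X(h, K) = -K + 3*K = 2*K)
(Z(-2) + 116)*((33 + P(0)) + X(1, 1)) = (1 + 116)*((33 + 0) + 2*1) = 117*(33 + 2) = 117*35 = 4095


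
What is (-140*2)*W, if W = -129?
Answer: 36120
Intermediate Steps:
(-140*2)*W = -140*2*(-129) = -280*(-129) = 36120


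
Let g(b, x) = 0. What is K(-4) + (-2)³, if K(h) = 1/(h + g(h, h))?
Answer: -33/4 ≈ -8.2500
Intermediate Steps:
K(h) = 1/h (K(h) = 1/(h + 0) = 1/h)
K(-4) + (-2)³ = 1/(-4) + (-2)³ = -¼ - 8 = -33/4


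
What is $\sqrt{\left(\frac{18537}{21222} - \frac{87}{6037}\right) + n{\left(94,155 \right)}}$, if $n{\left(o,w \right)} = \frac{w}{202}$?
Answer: $\frac{\sqrt{840502470168611790}}{718879923} \approx 1.2753$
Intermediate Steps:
$n{\left(o,w \right)} = \frac{w}{202}$ ($n{\left(o,w \right)} = w \frac{1}{202} = \frac{w}{202}$)
$\sqrt{\left(\frac{18537}{21222} - \frac{87}{6037}\right) + n{\left(94,155 \right)}} = \sqrt{\left(\frac{18537}{21222} - \frac{87}{6037}\right) + \frac{1}{202} \cdot 155} = \sqrt{\left(18537 \cdot \frac{1}{21222} - \frac{87}{6037}\right) + \frac{155}{202}} = \sqrt{\left(\frac{6179}{7074} - \frac{87}{6037}\right) + \frac{155}{202}} = \sqrt{\frac{36687185}{42705738} + \frac{155}{202}} = \sqrt{\frac{3507550190}{2156639769}} = \frac{\sqrt{840502470168611790}}{718879923}$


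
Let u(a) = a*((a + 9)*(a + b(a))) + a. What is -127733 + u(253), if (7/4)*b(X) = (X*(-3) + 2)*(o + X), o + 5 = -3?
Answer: -7008347402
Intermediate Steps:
o = -8 (o = -5 - 3 = -8)
b(X) = 4*(-8 + X)*(2 - 3*X)/7 (b(X) = 4*((X*(-3) + 2)*(-8 + X))/7 = 4*((-3*X + 2)*(-8 + X))/7 = 4*((2 - 3*X)*(-8 + X))/7 = 4*((-8 + X)*(2 - 3*X))/7 = 4*(-8 + X)*(2 - 3*X)/7)
u(a) = a + a*(9 + a)*(-64/7 - 12*a**2/7 + 111*a/7) (u(a) = a*((a + 9)*(a + (-64/7 - 12*a**2/7 + 104*a/7))) + a = a*((9 + a)*(-64/7 - 12*a**2/7 + 111*a/7)) + a = a*(9 + a)*(-64/7 - 12*a**2/7 + 111*a/7) + a = a + a*(9 + a)*(-64/7 - 12*a**2/7 + 111*a/7))
-127733 + u(253) = -127733 + (1/7)*253*(-569 - 12*253**3 + 3*253**2 + 935*253) = -127733 + (1/7)*253*(-569 - 12*16194277 + 3*64009 + 236555) = -127733 + (1/7)*253*(-569 - 194331324 + 192027 + 236555) = -127733 + (1/7)*253*(-193903311) = -127733 - 7008219669 = -7008347402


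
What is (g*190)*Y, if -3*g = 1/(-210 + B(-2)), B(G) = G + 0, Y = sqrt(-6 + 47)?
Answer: 95*sqrt(41)/318 ≈ 1.9129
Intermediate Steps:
Y = sqrt(41) ≈ 6.4031
B(G) = G
g = 1/636 (g = -1/(3*(-210 - 2)) = -1/3/(-212) = -1/3*(-1/212) = 1/636 ≈ 0.0015723)
(g*190)*Y = ((1/636)*190)*sqrt(41) = 95*sqrt(41)/318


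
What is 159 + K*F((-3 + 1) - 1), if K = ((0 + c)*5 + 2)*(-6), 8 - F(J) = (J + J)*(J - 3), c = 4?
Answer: 3855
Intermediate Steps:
F(J) = 8 - 2*J*(-3 + J) (F(J) = 8 - (J + J)*(J - 3) = 8 - 2*J*(-3 + J))
K = -132 (K = ((0 + 4)*5 + 2)*(-6) = (4*5 + 2)*(-6) = (20 + 2)*(-6) = 22*(-6) = -132)
159 + K*F((-3 + 1) - 1) = 159 - 132*(8 - 2*((-3 + 1) - 1)² + 6*((-3 + 1) - 1)) = 159 - 132*(8 - 2*(-2 - 1)² + 6*(-2 - 1)) = 159 - 132*(8 - 2*(-3)² + 6*(-3)) = 159 - 132*(8 - 2*9 - 18) = 159 - 132*(8 - 18 - 18) = 159 - 132*(-28) = 159 + 3696 = 3855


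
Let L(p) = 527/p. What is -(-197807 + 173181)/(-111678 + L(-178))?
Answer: -4383428/19879211 ≈ -0.22050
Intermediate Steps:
-(-197807 + 173181)/(-111678 + L(-178)) = -(-197807 + 173181)/(-111678 + 527/(-178)) = -(-24626)/(-111678 + 527*(-1/178)) = -(-24626)/(-111678 - 527/178) = -(-24626)/(-19879211/178) = -(-24626)*(-178)/19879211 = -1*4383428/19879211 = -4383428/19879211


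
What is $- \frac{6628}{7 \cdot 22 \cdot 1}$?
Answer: $- \frac{3314}{77} \approx -43.039$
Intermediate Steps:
$- \frac{6628}{7 \cdot 22 \cdot 1} = - \frac{6628}{7 \cdot 22} = - \frac{6628}{154} = \left(-6628\right) \frac{1}{154} = - \frac{3314}{77}$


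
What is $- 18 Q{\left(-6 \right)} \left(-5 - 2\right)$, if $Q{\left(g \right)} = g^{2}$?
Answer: $4536$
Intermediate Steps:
$- 18 Q{\left(-6 \right)} \left(-5 - 2\right) = - 18 \left(-6\right)^{2} \left(-5 - 2\right) = \left(-18\right) 36 \left(-7\right) = \left(-648\right) \left(-7\right) = 4536$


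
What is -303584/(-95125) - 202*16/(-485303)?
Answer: 147637669952/46164447875 ≈ 3.1981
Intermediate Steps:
-303584/(-95125) - 202*16/(-485303) = -303584*(-1/95125) - 3232*(-1/485303) = 303584/95125 + 3232/485303 = 147637669952/46164447875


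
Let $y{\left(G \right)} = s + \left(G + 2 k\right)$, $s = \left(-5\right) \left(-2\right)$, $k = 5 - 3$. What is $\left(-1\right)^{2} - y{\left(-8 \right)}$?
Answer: $-5$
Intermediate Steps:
$k = 2$ ($k = 5 - 3 = 2$)
$s = 10$
$y{\left(G \right)} = 14 + G$ ($y{\left(G \right)} = 10 + \left(G + 2 \cdot 2\right) = 10 + \left(G + 4\right) = 10 + \left(4 + G\right) = 14 + G$)
$\left(-1\right)^{2} - y{\left(-8 \right)} = \left(-1\right)^{2} - \left(14 - 8\right) = 1 - 6 = -5$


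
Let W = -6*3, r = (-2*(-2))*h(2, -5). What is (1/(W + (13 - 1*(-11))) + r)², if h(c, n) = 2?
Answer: 2401/36 ≈ 66.694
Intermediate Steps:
r = 8 (r = -2*(-2)*2 = 4*2 = 8)
W = -18
(1/(W + (13 - 1*(-11))) + r)² = (1/(-18 + (13 - 1*(-11))) + 8)² = (1/(-18 + (13 + 11)) + 8)² = (1/(-18 + 24) + 8)² = (1/6 + 8)² = (⅙ + 8)² = (49/6)² = 2401/36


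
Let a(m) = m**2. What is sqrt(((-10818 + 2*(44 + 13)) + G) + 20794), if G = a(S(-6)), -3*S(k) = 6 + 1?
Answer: sqrt(90859)/3 ≈ 100.48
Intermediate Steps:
S(k) = -7/3 (S(k) = -(6 + 1)/3 = -1/3*7 = -7/3)
G = 49/9 (G = (-7/3)**2 = 49/9 ≈ 5.4444)
sqrt(((-10818 + 2*(44 + 13)) + G) + 20794) = sqrt(((-10818 + 2*(44 + 13)) + 49/9) + 20794) = sqrt(((-10818 + 2*57) + 49/9) + 20794) = sqrt(((-10818 + 114) + 49/9) + 20794) = sqrt((-10704 + 49/9) + 20794) = sqrt(-96287/9 + 20794) = sqrt(90859/9) = sqrt(90859)/3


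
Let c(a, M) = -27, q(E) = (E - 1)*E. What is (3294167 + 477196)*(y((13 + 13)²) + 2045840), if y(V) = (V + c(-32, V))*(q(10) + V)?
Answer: 9590478053562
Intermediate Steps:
q(E) = E*(-1 + E) (q(E) = (-1 + E)*E = E*(-1 + E))
y(V) = (-27 + V)*(90 + V) (y(V) = (V - 27)*(10*(-1 + 10) + V) = (-27 + V)*(10*9 + V) = (-27 + V)*(90 + V))
(3294167 + 477196)*(y((13 + 13)²) + 2045840) = (3294167 + 477196)*((-2430 + ((13 + 13)²)² + 63*(13 + 13)²) + 2045840) = 3771363*((-2430 + (26²)² + 63*26²) + 2045840) = 3771363*((-2430 + 676² + 63*676) + 2045840) = 3771363*((-2430 + 456976 + 42588) + 2045840) = 3771363*(497134 + 2045840) = 3771363*2542974 = 9590478053562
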